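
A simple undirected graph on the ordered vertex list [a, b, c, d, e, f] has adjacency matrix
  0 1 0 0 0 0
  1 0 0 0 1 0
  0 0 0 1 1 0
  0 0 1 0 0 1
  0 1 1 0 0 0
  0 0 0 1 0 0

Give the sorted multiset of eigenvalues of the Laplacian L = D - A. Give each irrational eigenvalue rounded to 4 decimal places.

[0, 0.2679, 1, 2, 3, 3.7321]

Each diagonal entry of L is the vertex degree and each off-diagonal entry is -1 where an edge is present, 0 otherwise; in the order [a, b, c, d, e, f] the diagonal is [1, 2, 2, 2, 2, 1]. L is symmetric positive semidefinite, so every eigenvalue is real and nonnegative.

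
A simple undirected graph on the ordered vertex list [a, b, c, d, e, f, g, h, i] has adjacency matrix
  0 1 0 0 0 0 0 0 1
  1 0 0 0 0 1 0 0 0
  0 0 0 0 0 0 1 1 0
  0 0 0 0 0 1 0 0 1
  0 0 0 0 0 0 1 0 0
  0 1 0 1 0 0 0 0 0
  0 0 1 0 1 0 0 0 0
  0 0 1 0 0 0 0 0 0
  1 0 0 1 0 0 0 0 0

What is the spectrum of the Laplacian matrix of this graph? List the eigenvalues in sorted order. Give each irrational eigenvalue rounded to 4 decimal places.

Reading degrees in the order [a, b, c, d, e, f, g, h, i] gives [2, 2, 2, 2, 1, 2, 2, 1, 2]; set D = diag(2, 2, 2, 2, 1, 2, 2, 1, 2) and form L = D - A. Since every row of L sums to 0, the all-ones vector is in the kernel and 0 is an eigenvalue. The 2 zero eigenvalues correspond to the 2 connected components. The eigenvalues sum to 16, which equals trace(L) = 2|E|. The largest eigenvalue, 3.6180, is at most the vertex count 9.

[0, 0, 0.5858, 1.3820, 1.3820, 2, 3.4142, 3.6180, 3.6180]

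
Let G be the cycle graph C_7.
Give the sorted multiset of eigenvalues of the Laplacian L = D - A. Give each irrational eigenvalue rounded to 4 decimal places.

[0, 0.7530, 0.7530, 2.4450, 2.4450, 3.8019, 3.8019]

The graph has 7 vertices and degree multiset [2, 2, 2, 2, 2, 2, 2]; D is the diagonal matrix of degrees and L = D - A. Diagonalising L (or applying a numerical eigensolver to the 7x7 matrix) gives the spectrum above. The eigenvalues sum to 14, which equals trace(L) = 2|E|.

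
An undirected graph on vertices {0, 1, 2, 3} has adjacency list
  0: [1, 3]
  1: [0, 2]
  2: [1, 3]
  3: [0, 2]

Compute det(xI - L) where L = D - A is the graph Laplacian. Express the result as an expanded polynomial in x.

x^4 - 8x^3 + 20x^2 - 16x

Each diagonal entry of L is the vertex degree and each off-diagonal entry is -1 where an edge is present, 0 otherwise; in the order [0, 1, 2, 3] the diagonal is [2, 2, 2, 2]. The eigenvalues of L are [0, 2, 2, 4]; the characteristic polynomial is the product of (x - lambda_i), which multiplies out to x^4 - 8x^3 + 20x^2 - 16x. The coefficient of x^3 equals -trace(L) = -8, matching the sum of degrees. The largest eigenvalue, 4, is at most the vertex count 4.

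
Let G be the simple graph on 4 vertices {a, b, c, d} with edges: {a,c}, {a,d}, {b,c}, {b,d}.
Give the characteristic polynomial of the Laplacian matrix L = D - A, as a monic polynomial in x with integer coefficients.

x^4 - 8x^3 + 20x^2 - 16x

Each diagonal entry of L is the vertex degree and each off-diagonal entry is -1 where an edge is present, 0 otherwise; in the order [a, b, c, d] the diagonal is [2, 2, 2, 2]. L has integer entries, so p(x) = det(xI - L) has integer coefficients. Expanding the determinant yields x^4 - 8x^3 + 20x^2 - 16x. Since p(0) = det(-L) = 0, x divides p(x).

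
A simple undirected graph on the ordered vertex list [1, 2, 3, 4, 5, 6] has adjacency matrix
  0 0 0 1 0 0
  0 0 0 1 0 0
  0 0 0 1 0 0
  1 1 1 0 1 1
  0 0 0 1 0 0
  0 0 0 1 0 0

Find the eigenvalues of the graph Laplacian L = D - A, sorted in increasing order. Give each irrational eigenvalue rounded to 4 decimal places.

Reading degrees in the order [1, 2, 3, 4, 5, 6] gives [1, 1, 1, 5, 1, 1]; set D = diag(1, 1, 1, 5, 1, 1) and form L = D - A. Since every row of L sums to 0, the all-ones vector is in the kernel and 0 is an eigenvalue.

[0, 1, 1, 1, 1, 6]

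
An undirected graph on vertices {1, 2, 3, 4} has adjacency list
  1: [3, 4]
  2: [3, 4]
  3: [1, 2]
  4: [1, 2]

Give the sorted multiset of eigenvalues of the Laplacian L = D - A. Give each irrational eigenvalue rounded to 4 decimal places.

[0, 2, 2, 4]

Each diagonal entry of L is the vertex degree and each off-diagonal entry is -1 where an edge is present, 0 otherwise; in the order [1, 2, 3, 4] the diagonal is [2, 2, 2, 2]. The multiplicity of 0 as a Laplacian eigenvalue equals the number of connected components. The eigenvalues sum to 8, which equals trace(L) = 2|E|.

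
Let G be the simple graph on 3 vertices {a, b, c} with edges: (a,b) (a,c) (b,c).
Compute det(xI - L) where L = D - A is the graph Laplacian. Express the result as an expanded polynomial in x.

x^3 - 6x^2 + 9x

With the vertex order [a, b, c], the degrees are [2, 2, 2], giving D = diag(2, 2, 2) and L = D - A. Computing det(xI - L) by cofactor expansion (or equivalently via sum-over-permutations) gives x^3 - 6x^2 + 9x. The coefficient of x^2 equals -trace(L) = -6, matching the sum of degrees.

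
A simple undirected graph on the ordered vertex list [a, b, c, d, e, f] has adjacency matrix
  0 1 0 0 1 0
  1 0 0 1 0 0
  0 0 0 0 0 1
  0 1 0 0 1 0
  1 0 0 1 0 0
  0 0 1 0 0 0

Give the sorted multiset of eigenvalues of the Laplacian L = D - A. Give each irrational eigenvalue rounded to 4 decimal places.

[0, 0, 2, 2, 2, 4]

Reading degrees in the order [a, b, c, d, e, f] gives [2, 2, 1, 2, 2, 1]; set D = diag(2, 2, 1, 2, 2, 1) and form L = D - A. Since every row of L sums to 0, the all-ones vector is in the kernel and 0 is an eigenvalue. The 2 zero eigenvalues correspond to the 2 connected components.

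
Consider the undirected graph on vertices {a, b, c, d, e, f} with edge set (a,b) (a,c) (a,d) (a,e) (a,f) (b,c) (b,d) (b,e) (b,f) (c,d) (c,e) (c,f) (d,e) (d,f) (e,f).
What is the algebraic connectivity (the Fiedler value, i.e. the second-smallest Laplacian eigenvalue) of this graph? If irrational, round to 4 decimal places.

6

Each diagonal entry of L is the vertex degree and each off-diagonal entry is -1 where an edge is present, 0 otherwise; in the order [a, b, c, d, e, f] the diagonal is [5, 5, 5, 5, 5, 5]. The smallest Laplacian eigenvalue is always 0. The next one, lambda_2 = 6, measures how hard the graph is to disconnect: larger values mean better connectivity. There is one zero in the spectrum, matching the 1 component.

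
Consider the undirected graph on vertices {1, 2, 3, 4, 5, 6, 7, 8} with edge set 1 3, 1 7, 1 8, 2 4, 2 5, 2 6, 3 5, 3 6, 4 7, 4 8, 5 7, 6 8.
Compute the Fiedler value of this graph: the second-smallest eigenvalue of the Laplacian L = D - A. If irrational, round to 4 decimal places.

2

With the vertex order [1, 2, 3, 4, 5, 6, 7, 8], the degrees are [3, 3, 3, 3, 3, 3, 3, 3], giving D = diag(3, 3, 3, 3, 3, 3, 3, 3) and L = D - A. The smallest Laplacian eigenvalue is always 0. The next one, lambda_2 = 2, measures how hard the graph is to disconnect: larger values mean better connectivity. The eigenvalues sum to 24, which equals trace(L) = 2|E|.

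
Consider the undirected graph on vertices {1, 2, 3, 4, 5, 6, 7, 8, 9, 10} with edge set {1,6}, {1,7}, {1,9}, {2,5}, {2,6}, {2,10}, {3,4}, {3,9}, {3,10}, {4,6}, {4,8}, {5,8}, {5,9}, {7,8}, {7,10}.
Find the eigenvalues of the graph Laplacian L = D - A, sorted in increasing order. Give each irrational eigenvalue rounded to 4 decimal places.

With the vertex order [1, 2, 3, 4, 5, 6, 7, 8, 9, 10], the degrees are [3, 3, 3, 3, 3, 3, 3, 3, 3, 3], giving D = diag(3, 3, 3, 3, 3, 3, 3, 3, 3, 3) and L = D - A. Since every row of L sums to 0, the all-ones vector is in the kernel and 0 is an eigenvalue. The single zero eigenvalue shows the graph is connected. The largest eigenvalue, 5, is at most the vertex count 10.

[0, 2, 2, 2, 2, 2, 5, 5, 5, 5]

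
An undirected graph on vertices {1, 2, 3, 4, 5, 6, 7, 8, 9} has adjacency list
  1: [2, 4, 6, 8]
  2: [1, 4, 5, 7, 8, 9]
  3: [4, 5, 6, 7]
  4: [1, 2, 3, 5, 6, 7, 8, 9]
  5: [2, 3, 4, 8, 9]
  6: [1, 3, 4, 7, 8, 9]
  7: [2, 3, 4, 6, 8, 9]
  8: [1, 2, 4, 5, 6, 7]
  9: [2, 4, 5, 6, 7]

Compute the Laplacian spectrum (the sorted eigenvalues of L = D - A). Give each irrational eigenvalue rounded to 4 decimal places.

With the vertex order [1, 2, 3, 4, 5, 6, 7, 8, 9], the degrees are [4, 6, 4, 8, 5, 6, 6, 6, 5], giving D = diag(4, 6, 4, 8, 5, 6, 6, 6, 5) and L = D - A. The multiplicity of 0 as a Laplacian eigenvalue equals the number of connected components. There is one zero in the spectrum, matching the 1 component.

[0, 3.4421, 4.2186, 5, 5.8789, 6.4534, 7.8705, 8.1366, 9]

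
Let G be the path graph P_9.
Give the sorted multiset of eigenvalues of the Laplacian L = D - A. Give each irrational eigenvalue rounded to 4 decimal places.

[0, 0.1206, 0.4679, 1, 1.6527, 2.3473, 3, 3.5321, 3.8794]

The graph has 9 vertices and degree multiset [2, 2, 2, 2, 2, 2, 2, 1, 1]; D is the diagonal matrix of degrees and L = D - A. The multiplicity of 0 as a Laplacian eigenvalue equals the number of connected components. The single zero eigenvalue shows the graph is connected. The eigenvalues sum to 16, which equals trace(L) = 2|E|.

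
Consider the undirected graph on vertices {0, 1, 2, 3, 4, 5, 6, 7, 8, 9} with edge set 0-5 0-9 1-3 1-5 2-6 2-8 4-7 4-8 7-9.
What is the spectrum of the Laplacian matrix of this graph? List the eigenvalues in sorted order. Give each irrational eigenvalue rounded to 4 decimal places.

[0, 0.0979, 0.3820, 0.8244, 1.3820, 2, 2.6180, 3.1756, 3.6180, 3.9021]

Each diagonal entry of L is the vertex degree and each off-diagonal entry is -1 where an edge is present, 0 otherwise; in the order [0, 1, 2, 3, 4, 5, 6, 7, 8, 9] the diagonal is [2, 2, 2, 1, 2, 2, 1, 2, 2, 2]. L is symmetric positive semidefinite, so every eigenvalue is real and nonnegative. By the matrix-tree theorem the graph has (1/10) * product of the nonzero eigenvalues = 1 spanning tree.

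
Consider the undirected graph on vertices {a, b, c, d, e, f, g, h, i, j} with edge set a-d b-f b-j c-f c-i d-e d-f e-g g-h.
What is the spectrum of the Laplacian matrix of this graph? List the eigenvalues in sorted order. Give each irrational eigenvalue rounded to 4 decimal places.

With the vertex order [a, b, c, d, e, f, g, h, i, j], the degrees are [1, 2, 2, 3, 2, 3, 2, 1, 1, 1], giving D = diag(1, 2, 2, 3, 2, 3, 2, 1, 1, 1) and L = D - A. The multiplicity of 0 as a Laplacian eigenvalue equals the number of connected components. The largest eigenvalue, 4.7505, is at most the vertex count 10. The eigenvalues sum to 18, which equals trace(L) = 2|E|.

[0, 0.1700, 0.3820, 0.5078, 1.3820, 1.6959, 2.6180, 2.8758, 3.6180, 4.7505]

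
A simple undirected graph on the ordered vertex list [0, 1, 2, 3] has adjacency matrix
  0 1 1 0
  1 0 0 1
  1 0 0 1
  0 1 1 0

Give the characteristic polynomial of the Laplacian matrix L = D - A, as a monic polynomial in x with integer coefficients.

With the vertex order [0, 1, 2, 3], the degrees are [2, 2, 2, 2], giving D = diag(2, 2, 2, 2) and L = D - A. Computing det(xI - L) by cofactor expansion (or equivalently via sum-over-permutations) gives x^4 - 8x^3 + 20x^2 - 16x. The constant term is 0 because L is singular (the all-ones vector lies in its kernel). The largest eigenvalue, 4, is at most the vertex count 4.

x^4 - 8x^3 + 20x^2 - 16x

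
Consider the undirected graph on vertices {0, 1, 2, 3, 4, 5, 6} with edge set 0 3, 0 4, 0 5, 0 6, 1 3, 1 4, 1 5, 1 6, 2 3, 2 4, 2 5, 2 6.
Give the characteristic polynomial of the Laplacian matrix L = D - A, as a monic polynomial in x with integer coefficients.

With the vertex order [0, 1, 2, 3, 4, 5, 6], the degrees are [4, 4, 4, 3, 3, 3, 3], giving D = diag(4, 4, 4, 3, 3, 3, 3) and L = D - A. The eigenvalues of L are [0, 3, 3, 3, 4, 4, 7]; the characteristic polynomial is the product of (x - lambda_i), which multiplies out to x^7 - 24x^6 + 234x^5 - 1192x^4 + 3357x^3 - 4968x^2 + 3024x. The coefficient of x^6 equals -trace(L) = -24, matching the sum of degrees.

x^7 - 24x^6 + 234x^5 - 1192x^4 + 3357x^3 - 4968x^2 + 3024x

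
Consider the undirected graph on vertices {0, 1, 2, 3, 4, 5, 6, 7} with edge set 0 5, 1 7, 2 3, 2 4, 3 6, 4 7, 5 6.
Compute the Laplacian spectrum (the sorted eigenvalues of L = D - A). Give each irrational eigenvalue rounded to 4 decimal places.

[0, 0.1522, 0.5858, 1.2346, 2, 2.7654, 3.4142, 3.8478]

Reading degrees in the order [0, 1, 2, 3, 4, 5, 6, 7] gives [1, 1, 2, 2, 2, 2, 2, 2]; set D = diag(1, 1, 2, 2, 2, 2, 2, 2) and form L = D - A. The multiplicity of 0 as a Laplacian eigenvalue equals the number of connected components. The single zero eigenvalue shows the graph is connected. There is one zero in the spectrum, matching the 1 component.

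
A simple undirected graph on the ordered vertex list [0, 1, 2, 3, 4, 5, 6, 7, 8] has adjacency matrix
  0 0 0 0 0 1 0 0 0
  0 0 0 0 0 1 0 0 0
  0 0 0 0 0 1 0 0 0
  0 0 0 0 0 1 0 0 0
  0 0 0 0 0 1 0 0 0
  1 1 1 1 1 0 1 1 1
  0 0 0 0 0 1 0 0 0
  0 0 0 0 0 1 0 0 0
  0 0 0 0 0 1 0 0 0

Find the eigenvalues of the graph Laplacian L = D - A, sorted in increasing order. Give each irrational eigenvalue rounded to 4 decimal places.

Each diagonal entry of L is the vertex degree and each off-diagonal entry is -1 where an edge is present, 0 otherwise; in the order [0, 1, 2, 3, 4, 5, 6, 7, 8] the diagonal is [1, 1, 1, 1, 1, 8, 1, 1, 1]. Since every row of L sums to 0, the all-ones vector is in the kernel and 0 is an eigenvalue. The single zero eigenvalue shows the graph is connected. There is one zero in the spectrum, matching the 1 component.

[0, 1, 1, 1, 1, 1, 1, 1, 9]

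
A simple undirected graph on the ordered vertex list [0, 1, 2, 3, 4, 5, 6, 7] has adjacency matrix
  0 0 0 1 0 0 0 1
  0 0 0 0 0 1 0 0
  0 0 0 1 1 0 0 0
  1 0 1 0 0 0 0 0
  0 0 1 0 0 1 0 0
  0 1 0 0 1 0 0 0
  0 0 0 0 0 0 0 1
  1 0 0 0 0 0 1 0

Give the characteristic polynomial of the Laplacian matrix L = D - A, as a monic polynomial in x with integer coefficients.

x^8 - 14x^7 + 78x^6 - 220x^5 + 330x^4 - 252x^3 + 84x^2 - 8x

With the vertex order [0, 1, 2, 3, 4, 5, 6, 7], the degrees are [2, 1, 2, 2, 2, 2, 1, 2], giving D = diag(2, 1, 2, 2, 2, 2, 1, 2) and L = D - A. Computing det(xI - L) by cofactor expansion (or equivalently via sum-over-permutations) gives x^8 - 14x^7 + 78x^6 - 220x^5 + 330x^4 - 252x^3 + 84x^2 - 8x. The constant term is 0 because L is singular (the all-ones vector lies in its kernel). The largest eigenvalue, 3.8478, is at most the vertex count 8. By the matrix-tree theorem the graph has (1/8) * product of the nonzero eigenvalues = 1 spanning tree.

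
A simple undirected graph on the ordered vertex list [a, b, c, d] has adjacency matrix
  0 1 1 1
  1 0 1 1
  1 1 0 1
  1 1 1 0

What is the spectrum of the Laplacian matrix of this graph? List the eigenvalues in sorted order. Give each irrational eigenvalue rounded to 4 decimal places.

Reading degrees in the order [a, b, c, d] gives [3, 3, 3, 3]; set D = diag(3, 3, 3, 3) and form L = D - A. Diagonalising L (or applying a numerical eigensolver to the 4x4 matrix) gives the spectrum above. The single zero eigenvalue shows the graph is connected.

[0, 4, 4, 4]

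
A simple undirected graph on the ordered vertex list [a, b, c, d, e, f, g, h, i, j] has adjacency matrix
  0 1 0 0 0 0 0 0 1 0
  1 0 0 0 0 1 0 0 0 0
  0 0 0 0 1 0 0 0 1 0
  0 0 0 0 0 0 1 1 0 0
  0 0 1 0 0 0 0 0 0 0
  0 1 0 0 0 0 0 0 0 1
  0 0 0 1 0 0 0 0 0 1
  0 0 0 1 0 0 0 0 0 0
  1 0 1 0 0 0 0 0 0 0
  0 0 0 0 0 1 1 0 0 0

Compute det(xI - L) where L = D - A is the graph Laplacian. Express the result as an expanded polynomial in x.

x^10 - 18x^9 + 136x^8 - 560x^7 + 1365x^6 - 2002x^5 + 1716x^4 - 792x^3 + 165x^2 - 10x

Each diagonal entry of L is the vertex degree and each off-diagonal entry is -1 where an edge is present, 0 otherwise; in the order [a, b, c, d, e, f, g, h, i, j] the diagonal is [2, 2, 2, 2, 1, 2, 2, 1, 2, 2]. Computing det(xI - L) by cofactor expansion (or equivalently via sum-over-permutations) gives x^10 - 18x^9 + 136x^8 - 560x^7 + 1365x^6 - 2002x^5 + 1716x^4 - 792x^3 + 165x^2 - 10x. The constant term is 0 because L is singular (the all-ones vector lies in its kernel). By the matrix-tree theorem the graph has (1/10) * product of the nonzero eigenvalues = 1 spanning tree.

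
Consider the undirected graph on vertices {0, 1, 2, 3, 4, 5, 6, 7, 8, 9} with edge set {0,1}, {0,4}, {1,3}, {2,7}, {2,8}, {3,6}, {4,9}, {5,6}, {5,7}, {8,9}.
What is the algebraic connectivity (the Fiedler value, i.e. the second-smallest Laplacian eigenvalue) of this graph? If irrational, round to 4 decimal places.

With the vertex order [0, 1, 2, 3, 4, 5, 6, 7, 8, 9], the degrees are [2, 2, 2, 2, 2, 2, 2, 2, 2, 2], giving D = diag(2, 2, 2, 2, 2, 2, 2, 2, 2, 2) and L = D - A. The sorted Laplacian eigenvalues are [0, 0.3820, 0.3820, 1.3820, 1.3820, 2.6180, 2.6180, 3.6180, 3.6180, 4]; the algebraic connectivity is the second entry, 0.3820. The eigenvalues sum to 20, which equals trace(L) = 2|E|.

0.3820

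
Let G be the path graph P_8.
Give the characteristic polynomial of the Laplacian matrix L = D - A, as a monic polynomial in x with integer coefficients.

The graph has 8 vertices and degree multiset [2, 2, 2, 2, 2, 2, 1, 1]; D is the diagonal matrix of degrees and L = D - A. L has integer entries, so p(x) = det(xI - L) has integer coefficients. Expanding the determinant yields x^8 - 14x^7 + 78x^6 - 220x^5 + 330x^4 - 252x^3 + 84x^2 - 8x. Since p(0) = det(-L) = 0, x divides p(x). There is one zero in the spectrum, matching the 1 component.

x^8 - 14x^7 + 78x^6 - 220x^5 + 330x^4 - 252x^3 + 84x^2 - 8x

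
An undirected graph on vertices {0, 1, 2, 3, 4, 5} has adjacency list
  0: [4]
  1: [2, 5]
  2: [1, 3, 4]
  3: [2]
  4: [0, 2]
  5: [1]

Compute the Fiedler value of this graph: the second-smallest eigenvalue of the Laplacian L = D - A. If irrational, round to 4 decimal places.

Each diagonal entry of L is the vertex degree and each off-diagonal entry is -1 where an edge is present, 0 otherwise; in the order [0, 1, 2, 3, 4, 5] the diagonal is [1, 2, 3, 1, 2, 1]. The smallest Laplacian eigenvalue is always 0. The next one, lambda_2 = 0.3820, measures how hard the graph is to disconnect: larger values mean better connectivity. By the matrix-tree theorem the graph has (1/6) * product of the nonzero eigenvalues = 1 spanning tree. The eigenvalues sum to 10, which equals trace(L) = 2|E|.

0.3820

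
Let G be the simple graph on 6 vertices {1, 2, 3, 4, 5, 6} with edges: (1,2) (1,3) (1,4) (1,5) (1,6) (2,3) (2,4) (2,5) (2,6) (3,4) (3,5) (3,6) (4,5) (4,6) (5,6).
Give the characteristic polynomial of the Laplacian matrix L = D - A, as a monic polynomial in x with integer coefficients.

x^6 - 30x^5 + 360x^4 - 2160x^3 + 6480x^2 - 7776x

With the vertex order [1, 2, 3, 4, 5, 6], the degrees are [5, 5, 5, 5, 5, 5], giving D = diag(5, 5, 5, 5, 5, 5) and L = D - A. The eigenvalues of L are [0, 6, 6, 6, 6, 6]; the characteristic polynomial is the product of (x - lambda_i), which multiplies out to x^6 - 30x^5 + 360x^4 - 2160x^3 + 6480x^2 - 7776x. The constant term is 0 because L is singular (the all-ones vector lies in its kernel). The eigenvalues sum to 30, which equals trace(L) = 2|E|.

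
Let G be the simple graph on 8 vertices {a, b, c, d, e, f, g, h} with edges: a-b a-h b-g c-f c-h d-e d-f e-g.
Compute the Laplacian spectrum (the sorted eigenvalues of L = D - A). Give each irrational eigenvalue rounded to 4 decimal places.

Reading degrees in the order [a, b, c, d, e, f, g, h] gives [2, 2, 2, 2, 2, 2, 2, 2]; set D = diag(2, 2, 2, 2, 2, 2, 2, 2) and form L = D - A. Since every row of L sums to 0, the all-ones vector is in the kernel and 0 is an eigenvalue. There is one zero in the spectrum, matching the 1 component.

[0, 0.5858, 0.5858, 2, 2, 3.4142, 3.4142, 4]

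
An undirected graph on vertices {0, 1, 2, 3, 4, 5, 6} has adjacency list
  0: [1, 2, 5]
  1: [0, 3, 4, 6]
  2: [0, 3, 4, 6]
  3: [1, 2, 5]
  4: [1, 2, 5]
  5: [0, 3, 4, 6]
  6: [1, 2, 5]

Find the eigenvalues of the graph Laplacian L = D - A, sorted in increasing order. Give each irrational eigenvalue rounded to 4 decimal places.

Each diagonal entry of L is the vertex degree and each off-diagonal entry is -1 where an edge is present, 0 otherwise; in the order [0, 1, 2, 3, 4, 5, 6] the diagonal is [3, 4, 4, 3, 3, 4, 3]. L is symmetric positive semidefinite, so every eigenvalue is real and nonnegative. The single zero eigenvalue shows the graph is connected. The eigenvalues sum to 24, which equals trace(L) = 2|E|.

[0, 3, 3, 3, 4, 4, 7]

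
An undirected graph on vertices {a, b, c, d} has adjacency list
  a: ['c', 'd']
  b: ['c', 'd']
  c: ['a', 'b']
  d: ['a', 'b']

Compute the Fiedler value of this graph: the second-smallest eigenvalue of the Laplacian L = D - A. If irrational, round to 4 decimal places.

2

With the vertex order [a, b, c, d], the degrees are [2, 2, 2, 2], giving D = diag(2, 2, 2, 2) and L = D - A. Computing the eigenvalues of L and sorting gives [0, 2, 2, 4]. The Fiedler value lambda_2 = 2 is strictly positive, so the graph is connected. By the matrix-tree theorem the graph has (1/4) * product of the nonzero eigenvalues = 4 spanning trees.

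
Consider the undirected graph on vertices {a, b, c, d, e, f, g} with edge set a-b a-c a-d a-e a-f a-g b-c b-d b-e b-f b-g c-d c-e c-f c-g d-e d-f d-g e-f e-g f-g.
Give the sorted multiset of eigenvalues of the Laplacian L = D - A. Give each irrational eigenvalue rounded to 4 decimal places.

With the vertex order [a, b, c, d, e, f, g], the degrees are [6, 6, 6, 6, 6, 6, 6], giving D = diag(6, 6, 6, 6, 6, 6, 6) and L = D - A. L is symmetric positive semidefinite, so every eigenvalue is real and nonnegative. The single zero eigenvalue shows the graph is connected. There is one zero in the spectrum, matching the 1 component. The eigenvalues sum to 42, which equals trace(L) = 2|E|.

[0, 7, 7, 7, 7, 7, 7]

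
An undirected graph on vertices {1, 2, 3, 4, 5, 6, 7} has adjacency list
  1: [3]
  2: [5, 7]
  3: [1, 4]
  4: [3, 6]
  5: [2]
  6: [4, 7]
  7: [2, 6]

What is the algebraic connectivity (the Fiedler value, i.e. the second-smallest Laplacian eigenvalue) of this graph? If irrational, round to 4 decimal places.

0.1981

With the vertex order [1, 2, 3, 4, 5, 6, 7], the degrees are [1, 2, 2, 2, 1, 2, 2], giving D = diag(1, 2, 2, 2, 1, 2, 2) and L = D - A. The sorted Laplacian eigenvalues are [0, 0.1981, 0.7530, 1.5550, 2.4450, 3.2470, 3.8019]; the algebraic connectivity is the second entry, 0.1981. The eigenvalues sum to 12, which equals trace(L) = 2|E|. By the matrix-tree theorem the graph has (1/7) * product of the nonzero eigenvalues = 1 spanning tree.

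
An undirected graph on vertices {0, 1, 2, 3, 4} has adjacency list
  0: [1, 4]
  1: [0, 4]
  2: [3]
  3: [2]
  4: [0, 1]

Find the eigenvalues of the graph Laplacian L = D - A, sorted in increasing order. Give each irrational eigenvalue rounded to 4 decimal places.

Each diagonal entry of L is the vertex degree and each off-diagonal entry is -1 where an edge is present, 0 otherwise; in the order [0, 1, 2, 3, 4] the diagonal is [2, 2, 1, 1, 2]. Diagonalising L (or applying a numerical eigensolver to the 5x5 matrix) gives the spectrum above. The 2 zero eigenvalues correspond to the 2 connected components. There are 2 zeros in the spectrum, matching the 2 components.

[0, 0, 2, 3, 3]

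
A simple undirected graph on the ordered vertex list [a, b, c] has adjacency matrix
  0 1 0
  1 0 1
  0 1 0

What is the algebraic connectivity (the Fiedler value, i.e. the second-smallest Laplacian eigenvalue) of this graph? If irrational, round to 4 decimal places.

Reading degrees in the order [a, b, c] gives [1, 2, 1]; set D = diag(1, 2, 1) and form L = D - A. Computing the eigenvalues of L and sorting gives [0, 1, 3]. The Fiedler value lambda_2 = 1 is strictly positive, so the graph is connected.

1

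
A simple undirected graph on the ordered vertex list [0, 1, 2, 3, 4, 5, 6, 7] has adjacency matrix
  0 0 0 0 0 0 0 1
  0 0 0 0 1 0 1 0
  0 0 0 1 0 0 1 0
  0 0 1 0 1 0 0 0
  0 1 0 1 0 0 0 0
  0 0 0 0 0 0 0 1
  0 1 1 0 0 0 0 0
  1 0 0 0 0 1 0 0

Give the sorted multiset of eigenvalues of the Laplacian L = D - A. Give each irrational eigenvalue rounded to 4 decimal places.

Each diagonal entry of L is the vertex degree and each off-diagonal entry is -1 where an edge is present, 0 otherwise; in the order [0, 1, 2, 3, 4, 5, 6, 7] the diagonal is [1, 2, 2, 2, 2, 1, 2, 2]. The multiplicity of 0 as a Laplacian eigenvalue equals the number of connected components. The 2 zero eigenvalues correspond to the 2 connected components. There are 2 zeros in the spectrum, matching the 2 components. The largest eigenvalue, 3.6180, is at most the vertex count 8.

[0, 0, 1, 1.3820, 1.3820, 3, 3.6180, 3.6180]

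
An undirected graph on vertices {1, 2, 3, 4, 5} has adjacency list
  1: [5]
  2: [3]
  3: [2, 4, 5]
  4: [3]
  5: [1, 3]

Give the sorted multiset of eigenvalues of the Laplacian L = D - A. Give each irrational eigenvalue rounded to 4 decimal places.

[0, 0.5188, 1, 2.3111, 4.1701]

With the vertex order [1, 2, 3, 4, 5], the degrees are [1, 1, 3, 1, 2], giving D = diag(1, 1, 3, 1, 2) and L = D - A. The multiplicity of 0 as a Laplacian eigenvalue equals the number of connected components. By the matrix-tree theorem the graph has (1/5) * product of the nonzero eigenvalues = 1 spanning tree.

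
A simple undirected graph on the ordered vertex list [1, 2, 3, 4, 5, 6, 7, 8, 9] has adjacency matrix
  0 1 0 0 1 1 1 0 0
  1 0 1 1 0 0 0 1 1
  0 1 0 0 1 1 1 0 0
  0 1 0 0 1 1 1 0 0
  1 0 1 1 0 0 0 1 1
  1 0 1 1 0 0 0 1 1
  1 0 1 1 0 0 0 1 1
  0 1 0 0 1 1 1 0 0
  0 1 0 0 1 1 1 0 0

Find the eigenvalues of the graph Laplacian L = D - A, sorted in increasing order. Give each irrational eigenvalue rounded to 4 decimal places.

Reading degrees in the order [1, 2, 3, 4, 5, 6, 7, 8, 9] gives [4, 5, 4, 4, 5, 5, 5, 4, 4]; set D = diag(4, 5, 4, 4, 5, 5, 5, 4, 4) and form L = D - A. L is symmetric positive semidefinite, so every eigenvalue is real and nonnegative. The single zero eigenvalue shows the graph is connected. By the matrix-tree theorem the graph has (1/9) * product of the nonzero eigenvalues = 32000 spanning trees.

[0, 4, 4, 4, 4, 5, 5, 5, 9]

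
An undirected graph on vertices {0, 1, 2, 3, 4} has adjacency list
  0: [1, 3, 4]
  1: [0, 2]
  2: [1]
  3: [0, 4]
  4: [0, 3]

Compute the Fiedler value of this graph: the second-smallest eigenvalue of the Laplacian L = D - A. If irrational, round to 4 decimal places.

With the vertex order [0, 1, 2, 3, 4], the degrees are [3, 2, 1, 2, 2], giving D = diag(3, 2, 1, 2, 2) and L = D - A. The sorted Laplacian eigenvalues are [0, 0.5188, 2.3111, 3, 4.1701]; the algebraic connectivity is the second entry, 0.5188. There is one zero in the spectrum, matching the 1 component. By the matrix-tree theorem the graph has (1/5) * product of the nonzero eigenvalues = 3 spanning trees.

0.5188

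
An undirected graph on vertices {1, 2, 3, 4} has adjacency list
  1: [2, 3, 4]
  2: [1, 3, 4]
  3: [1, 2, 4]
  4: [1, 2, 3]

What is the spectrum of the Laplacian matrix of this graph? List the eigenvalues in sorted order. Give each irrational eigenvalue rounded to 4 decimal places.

With the vertex order [1, 2, 3, 4], the degrees are [3, 3, 3, 3], giving D = diag(3, 3, 3, 3) and L = D - A. Since every row of L sums to 0, the all-ones vector is in the kernel and 0 is an eigenvalue. The largest eigenvalue, 4, is at most the vertex count 4.

[0, 4, 4, 4]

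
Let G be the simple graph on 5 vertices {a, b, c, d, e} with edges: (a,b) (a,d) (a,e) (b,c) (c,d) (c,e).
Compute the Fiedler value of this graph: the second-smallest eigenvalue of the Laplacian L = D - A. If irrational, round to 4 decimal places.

Reading degrees in the order [a, b, c, d, e] gives [3, 2, 3, 2, 2]; set D = diag(3, 2, 3, 2, 2) and form L = D - A. Computing the eigenvalues of L and sorting gives [0, 2, 2, 3, 5]. The Fiedler value lambda_2 = 2 is strictly positive, so the graph is connected. By the matrix-tree theorem the graph has (1/5) * product of the nonzero eigenvalues = 12 spanning trees.

2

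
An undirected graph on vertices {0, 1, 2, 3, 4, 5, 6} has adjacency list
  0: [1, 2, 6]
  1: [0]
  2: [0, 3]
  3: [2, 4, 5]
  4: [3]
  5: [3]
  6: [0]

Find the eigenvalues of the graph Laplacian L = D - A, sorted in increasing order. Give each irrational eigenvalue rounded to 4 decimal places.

[0, 0.2679, 1, 1, 1.5858, 3.7321, 4.4142]

With the vertex order [0, 1, 2, 3, 4, 5, 6], the degrees are [3, 1, 2, 3, 1, 1, 1], giving D = diag(3, 1, 2, 3, 1, 1, 1) and L = D - A. L is symmetric positive semidefinite, so every eigenvalue is real and nonnegative.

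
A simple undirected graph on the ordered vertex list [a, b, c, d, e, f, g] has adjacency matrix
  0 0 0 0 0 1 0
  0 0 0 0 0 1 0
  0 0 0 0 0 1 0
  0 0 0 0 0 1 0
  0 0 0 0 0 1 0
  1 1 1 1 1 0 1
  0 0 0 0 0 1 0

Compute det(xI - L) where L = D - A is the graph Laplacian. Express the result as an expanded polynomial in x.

Reading degrees in the order [a, b, c, d, e, f, g] gives [1, 1, 1, 1, 1, 6, 1]; set D = diag(1, 1, 1, 1, 1, 6, 1) and form L = D - A. L has integer entries, so p(x) = det(xI - L) has integer coefficients. Expanding the determinant yields x^7 - 12x^6 + 45x^5 - 80x^4 + 75x^3 - 36x^2 + 7x. The coefficient of x^6 equals -trace(L) = -12, matching the sum of degrees. The largest eigenvalue, 7, is at most the vertex count 7.

x^7 - 12x^6 + 45x^5 - 80x^4 + 75x^3 - 36x^2 + 7x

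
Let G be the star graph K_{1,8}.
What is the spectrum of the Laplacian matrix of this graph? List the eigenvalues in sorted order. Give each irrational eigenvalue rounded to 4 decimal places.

[0, 1, 1, 1, 1, 1, 1, 1, 9]

The graph has 9 vertices and degree multiset [8, 1, 1, 1, 1, 1, 1, 1, 1]; D is the diagonal matrix of degrees and L = D - A. The multiplicity of 0 as a Laplacian eigenvalue equals the number of connected components. There is one zero in the spectrum, matching the 1 component.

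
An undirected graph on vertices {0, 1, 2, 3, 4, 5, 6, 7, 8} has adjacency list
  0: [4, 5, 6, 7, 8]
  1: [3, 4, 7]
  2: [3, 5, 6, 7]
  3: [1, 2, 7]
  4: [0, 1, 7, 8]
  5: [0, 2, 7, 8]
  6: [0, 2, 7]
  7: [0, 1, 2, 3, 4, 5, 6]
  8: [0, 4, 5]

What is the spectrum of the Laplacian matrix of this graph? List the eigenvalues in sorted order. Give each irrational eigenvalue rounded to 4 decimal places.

Reading degrees in the order [0, 1, 2, 3, 4, 5, 6, 7, 8] gives [5, 3, 4, 3, 4, 4, 3, 7, 3]; set D = diag(5, 3, 4, 3, 4, 4, 3, 7, 3) and form L = D - A. Since every row of L sums to 0, the all-ones vector is in the kernel and 0 is an eigenvalue. The single zero eigenvalue shows the graph is connected. By the matrix-tree theorem the graph has (1/9) * product of the nonzero eigenvalues = 7736 spanning trees. There is one zero in the spectrum, matching the 1 component.

[0, 1.7873, 2.2032, 3.1769, 4.2491, 4.8537, 5.1191, 6.4980, 8.1127]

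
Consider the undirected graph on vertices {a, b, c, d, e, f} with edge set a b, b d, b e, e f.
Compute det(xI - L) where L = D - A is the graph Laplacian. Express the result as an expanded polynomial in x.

With the vertex order [a, b, c, d, e, f], the degrees are [1, 3, 0, 1, 2, 1], giving D = diag(1, 3, 0, 1, 2, 1) and L = D - A. Computing det(xI - L) by cofactor expansion (or equivalently via sum-over-permutations) gives x^6 - 8x^5 + 20x^4 - 18x^3 + 5x^2. The coefficient of x^5 equals -trace(L) = -8, matching the sum of degrees. The largest eigenvalue, 4.1701, is at most the vertex count 6.

x^6 - 8x^5 + 20x^4 - 18x^3 + 5x^2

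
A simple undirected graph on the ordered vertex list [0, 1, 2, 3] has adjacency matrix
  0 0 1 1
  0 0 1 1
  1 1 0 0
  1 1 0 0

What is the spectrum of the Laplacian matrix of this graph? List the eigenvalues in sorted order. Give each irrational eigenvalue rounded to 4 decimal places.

Reading degrees in the order [0, 1, 2, 3] gives [2, 2, 2, 2]; set D = diag(2, 2, 2, 2) and form L = D - A. L is symmetric positive semidefinite, so every eigenvalue is real and nonnegative. The single zero eigenvalue shows the graph is connected.

[0, 2, 2, 4]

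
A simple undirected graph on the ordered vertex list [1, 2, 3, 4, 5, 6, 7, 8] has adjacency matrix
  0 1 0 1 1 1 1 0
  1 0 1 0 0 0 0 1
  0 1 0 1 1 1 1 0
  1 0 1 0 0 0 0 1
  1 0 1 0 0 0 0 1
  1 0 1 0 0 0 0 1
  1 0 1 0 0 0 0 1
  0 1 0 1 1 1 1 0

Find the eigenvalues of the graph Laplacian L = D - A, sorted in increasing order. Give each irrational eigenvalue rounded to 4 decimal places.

[0, 3, 3, 3, 3, 5, 5, 8]

Reading degrees in the order [1, 2, 3, 4, 5, 6, 7, 8] gives [5, 3, 5, 3, 3, 3, 3, 5]; set D = diag(5, 3, 5, 3, 3, 3, 3, 5) and form L = D - A. L is symmetric positive semidefinite, so every eigenvalue is real and nonnegative. The largest eigenvalue, 8, is at most the vertex count 8.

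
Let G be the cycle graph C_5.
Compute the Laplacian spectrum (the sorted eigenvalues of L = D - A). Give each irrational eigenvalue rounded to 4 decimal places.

The graph has 5 vertices and degree multiset [2, 2, 2, 2, 2]; D is the diagonal matrix of degrees and L = D - A. Since every row of L sums to 0, the all-ones vector is in the kernel and 0 is an eigenvalue. There is one zero in the spectrum, matching the 1 component.

[0, 1.3820, 1.3820, 3.6180, 3.6180]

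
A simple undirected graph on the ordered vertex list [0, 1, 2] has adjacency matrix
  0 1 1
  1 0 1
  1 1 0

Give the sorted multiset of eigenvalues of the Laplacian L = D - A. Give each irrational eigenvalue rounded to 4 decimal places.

Reading degrees in the order [0, 1, 2] gives [2, 2, 2]; set D = diag(2, 2, 2) and form L = D - A. The multiplicity of 0 as a Laplacian eigenvalue equals the number of connected components. The single zero eigenvalue shows the graph is connected.

[0, 3, 3]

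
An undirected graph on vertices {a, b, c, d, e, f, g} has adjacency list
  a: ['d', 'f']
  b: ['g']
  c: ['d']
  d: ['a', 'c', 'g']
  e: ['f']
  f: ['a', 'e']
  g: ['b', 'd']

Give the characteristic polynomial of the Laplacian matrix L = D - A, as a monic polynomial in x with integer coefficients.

Each diagonal entry of L is the vertex degree and each off-diagonal entry is -1 where an edge is present, 0 otherwise; in the order [a, b, c, d, e, f, g] the diagonal is [2, 1, 1, 3, 1, 2, 2]. L has integer entries, so p(x) = det(xI - L) has integer coefficients. Expanding the determinant yields x^7 - 12x^6 + 54x^5 - 114x^4 + 115x^3 - 50x^2 + 7x. The constant term is 0 because L is singular (the all-ones vector lies in its kernel). There is one zero in the spectrum, matching the 1 component.

x^7 - 12x^6 + 54x^5 - 114x^4 + 115x^3 - 50x^2 + 7x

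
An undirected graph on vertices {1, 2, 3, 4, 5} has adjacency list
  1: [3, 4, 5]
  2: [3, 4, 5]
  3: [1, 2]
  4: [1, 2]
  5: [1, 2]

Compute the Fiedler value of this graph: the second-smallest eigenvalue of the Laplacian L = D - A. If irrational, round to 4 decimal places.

Reading degrees in the order [1, 2, 3, 4, 5] gives [3, 3, 2, 2, 2]; set D = diag(3, 3, 2, 2, 2) and form L = D - A. The sorted Laplacian eigenvalues are [0, 2, 2, 3, 5]; the algebraic connectivity is the second entry, 2.

2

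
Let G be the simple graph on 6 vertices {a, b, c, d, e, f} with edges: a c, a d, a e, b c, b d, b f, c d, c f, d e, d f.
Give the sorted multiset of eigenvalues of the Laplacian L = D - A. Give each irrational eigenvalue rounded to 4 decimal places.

Reading degrees in the order [a, b, c, d, e, f] gives [3, 3, 4, 5, 2, 3]; set D = diag(3, 3, 4, 5, 2, 3) and form L = D - A. The multiplicity of 0 as a Laplacian eigenvalue equals the number of connected components. By the matrix-tree theorem the graph has (1/6) * product of the nonzero eigenvalues = 104 spanning trees.

[0, 1.5188, 3.3111, 4, 5.1701, 6]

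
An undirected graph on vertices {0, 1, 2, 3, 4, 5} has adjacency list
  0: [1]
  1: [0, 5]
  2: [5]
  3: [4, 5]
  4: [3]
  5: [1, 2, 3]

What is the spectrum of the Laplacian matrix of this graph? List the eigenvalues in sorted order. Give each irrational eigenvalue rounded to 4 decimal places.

[0, 0.3820, 0.6972, 2, 2.6180, 4.3028]

With the vertex order [0, 1, 2, 3, 4, 5], the degrees are [1, 2, 1, 2, 1, 3], giving D = diag(1, 2, 1, 2, 1, 3) and L = D - A. Diagonalising L (or applying a numerical eigensolver to the 6x6 matrix) gives the spectrum above. The single zero eigenvalue shows the graph is connected. The largest eigenvalue, 4.3028, is at most the vertex count 6.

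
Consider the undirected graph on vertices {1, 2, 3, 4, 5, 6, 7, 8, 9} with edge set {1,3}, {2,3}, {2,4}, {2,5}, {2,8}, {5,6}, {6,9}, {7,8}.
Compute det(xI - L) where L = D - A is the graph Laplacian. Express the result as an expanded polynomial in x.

x^9 - 16x^8 + 102x^7 - 336x^6 + 617x^5 - 634x^4 + 348x^3 - 92x^2 + 9x

Reading degrees in the order [1, 2, 3, 4, 5, 6, 7, 8, 9] gives [1, 4, 2, 1, 2, 2, 1, 2, 1]; set D = diag(1, 4, 2, 1, 2, 2, 1, 2, 1) and form L = D - A. L has integer entries, so p(x) = det(xI - L) has integer coefficients. Expanding the determinant yields x^9 - 16x^8 + 102x^7 - 336x^6 + 617x^5 - 634x^4 + 348x^3 - 92x^2 + 9x. Since p(0) = det(-L) = 0, x divides p(x). By the matrix-tree theorem the graph has (1/9) * product of the nonzero eigenvalues = 1 spanning tree.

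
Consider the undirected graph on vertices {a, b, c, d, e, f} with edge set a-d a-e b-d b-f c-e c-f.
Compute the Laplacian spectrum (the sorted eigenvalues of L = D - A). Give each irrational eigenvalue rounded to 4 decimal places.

[0, 1, 1, 3, 3, 4]

Reading degrees in the order [a, b, c, d, e, f] gives [2, 2, 2, 2, 2, 2]; set D = diag(2, 2, 2, 2, 2, 2) and form L = D - A. L is symmetric positive semidefinite, so every eigenvalue is real and nonnegative. The single zero eigenvalue shows the graph is connected. The largest eigenvalue, 4, is at most the vertex count 6. By the matrix-tree theorem the graph has (1/6) * product of the nonzero eigenvalues = 6 spanning trees.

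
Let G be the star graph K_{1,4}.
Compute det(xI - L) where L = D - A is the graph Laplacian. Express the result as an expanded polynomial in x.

x^5 - 8x^4 + 18x^3 - 16x^2 + 5x

The graph has 5 vertices and degree multiset [4, 1, 1, 1, 1]; D is the diagonal matrix of degrees and L = D - A. Computing det(xI - L) by cofactor expansion (or equivalently via sum-over-permutations) gives x^5 - 8x^4 + 18x^3 - 16x^2 + 5x. Since p(0) = det(-L) = 0, x divides p(x).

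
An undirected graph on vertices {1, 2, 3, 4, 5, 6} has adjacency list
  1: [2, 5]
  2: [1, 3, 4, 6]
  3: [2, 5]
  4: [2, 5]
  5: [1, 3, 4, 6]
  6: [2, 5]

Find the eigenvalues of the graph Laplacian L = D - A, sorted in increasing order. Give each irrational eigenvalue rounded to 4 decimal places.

[0, 2, 2, 2, 4, 6]

Reading degrees in the order [1, 2, 3, 4, 5, 6] gives [2, 4, 2, 2, 4, 2]; set D = diag(2, 4, 2, 2, 4, 2) and form L = D - A. The multiplicity of 0 as a Laplacian eigenvalue equals the number of connected components. The largest eigenvalue, 6, is at most the vertex count 6. There is one zero in the spectrum, matching the 1 component.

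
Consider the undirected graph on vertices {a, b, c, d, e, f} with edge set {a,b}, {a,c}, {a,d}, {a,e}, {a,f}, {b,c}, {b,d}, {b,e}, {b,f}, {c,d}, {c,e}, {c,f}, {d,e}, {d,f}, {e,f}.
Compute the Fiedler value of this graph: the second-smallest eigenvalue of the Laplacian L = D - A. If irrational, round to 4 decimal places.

Reading degrees in the order [a, b, c, d, e, f] gives [5, 5, 5, 5, 5, 5]; set D = diag(5, 5, 5, 5, 5, 5) and form L = D - A. The smallest Laplacian eigenvalue is always 0. The next one, lambda_2 = 6, measures how hard the graph is to disconnect: larger values mean better connectivity. The eigenvalues sum to 30, which equals trace(L) = 2|E|.

6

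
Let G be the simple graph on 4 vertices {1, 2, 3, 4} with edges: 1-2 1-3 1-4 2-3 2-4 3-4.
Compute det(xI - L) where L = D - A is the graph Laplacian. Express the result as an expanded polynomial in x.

x^4 - 12x^3 + 48x^2 - 64x

Each diagonal entry of L is the vertex degree and each off-diagonal entry is -1 where an edge is present, 0 otherwise; in the order [1, 2, 3, 4] the diagonal is [3, 3, 3, 3]. The eigenvalues of L are [0, 4, 4, 4]; the characteristic polynomial is the product of (x - lambda_i), which multiplies out to x^4 - 12x^3 + 48x^2 - 64x. The coefficient of x^3 equals -trace(L) = -12, matching the sum of degrees. By the matrix-tree theorem the graph has (1/4) * product of the nonzero eigenvalues = 16 spanning trees. There is one zero in the spectrum, matching the 1 component.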